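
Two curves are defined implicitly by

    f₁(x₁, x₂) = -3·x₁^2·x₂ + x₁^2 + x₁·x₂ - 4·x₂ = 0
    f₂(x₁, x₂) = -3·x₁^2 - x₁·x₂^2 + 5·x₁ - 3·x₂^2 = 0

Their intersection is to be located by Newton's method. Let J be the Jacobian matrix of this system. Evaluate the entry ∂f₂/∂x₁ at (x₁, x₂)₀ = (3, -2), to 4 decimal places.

∂f₂/∂x₁ = -6·x₁ - x₂^2 + 5.
At (3, -2) this is -17.0000.

-17.0000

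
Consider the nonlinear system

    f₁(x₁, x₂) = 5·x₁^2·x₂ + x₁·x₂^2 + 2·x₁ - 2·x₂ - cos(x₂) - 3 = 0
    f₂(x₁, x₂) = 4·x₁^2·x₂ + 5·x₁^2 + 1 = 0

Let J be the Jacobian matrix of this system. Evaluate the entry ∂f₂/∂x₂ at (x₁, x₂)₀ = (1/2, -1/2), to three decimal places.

1.000

∂f₂/∂x₂ = 4·x₁^2.
At (1/2, -1/2) this is 1.000.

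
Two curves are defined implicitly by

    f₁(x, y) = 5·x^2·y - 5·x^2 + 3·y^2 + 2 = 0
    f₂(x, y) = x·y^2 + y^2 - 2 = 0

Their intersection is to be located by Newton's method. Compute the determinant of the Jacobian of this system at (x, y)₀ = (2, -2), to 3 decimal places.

688.000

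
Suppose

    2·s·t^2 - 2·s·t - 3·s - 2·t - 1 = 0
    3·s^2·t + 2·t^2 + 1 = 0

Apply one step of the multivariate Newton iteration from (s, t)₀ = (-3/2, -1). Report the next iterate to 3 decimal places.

(-1.087, -0.988)

At (-3/2, -1): F = (-0.500, -3.750).
Jacobian J = [[2·t^2 - 2·t - 3, 4·s·t - 2·s - 2], [6·s·t, 3·s^2 + 4·t]].
At the point, J = [[1.000, 7.000], [9.000, 2.750]] (det J = -60.250).
Solving J·Δ = −F gives Δ = (0.413, 0.012).
Then the next iterate is (s, t)₁ = (-1.087, -0.988).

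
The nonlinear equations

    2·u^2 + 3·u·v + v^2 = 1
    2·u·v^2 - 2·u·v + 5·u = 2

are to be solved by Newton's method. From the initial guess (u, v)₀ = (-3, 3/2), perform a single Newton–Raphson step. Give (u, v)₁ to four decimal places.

At (-3, 3/2): F = (5.7500, -21.5000).
Jacobian J = [[4·u + 3·v, 3·u + 2·v], [2·v^2 - 2·v + 5, 4·u·v - 2·u]].
At the point, J = [[-7.5000, -6.0000], [6.5000, -12.0000]] (det J = 129.0000).
Solving J·Δ = −F gives Δ = (1.5349, -0.9603).
Then the next iterate is (u, v)₁ = (-1.4651, 0.5397).

(-1.4651, 0.5397)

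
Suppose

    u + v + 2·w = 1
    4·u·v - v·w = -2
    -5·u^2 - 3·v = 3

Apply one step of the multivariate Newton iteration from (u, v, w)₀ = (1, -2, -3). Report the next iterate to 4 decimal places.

At (1, -2, -3): F = (-8.0000, -12.0000, -2.0000).
Jacobian J = [[1, 1, 2], [4·v, 4·u - w, -v], [-10·u, -3, 0]].
At the point, J = [[1.0000, 1.0000, 2.0000], [-8.0000, 7.0000, 2.0000], [-10.0000, -3.0000, 0.0000]] (det J = 174.0000).
Solving J·Δ = −F gives Δ = (-0.2759, 0.2529, 4.0115).
Then the next iterate is (u, v, w)₁ = (0.7241, -1.7471, 1.0115).

(0.7241, -1.7471, 1.0115)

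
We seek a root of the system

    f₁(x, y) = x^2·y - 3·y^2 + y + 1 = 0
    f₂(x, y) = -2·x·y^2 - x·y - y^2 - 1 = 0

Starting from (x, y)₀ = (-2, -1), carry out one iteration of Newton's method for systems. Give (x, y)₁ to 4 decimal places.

(3.6000, -2.4000)

At (-2, -1): F = (-7.0000, 0.0000).
Jacobian J = [[2·x·y, x^2 - 6·y + 1], [-2·y^2 - y, -4·x·y - x - 2·y]].
At the point, J = [[4.0000, 11.0000], [-1.0000, -4.0000]] (det J = -5.0000).
Solving J·Δ = −F gives Δ = (5.6000, -1.4000).
Then the next iterate is (x, y)₁ = (3.6000, -2.4000).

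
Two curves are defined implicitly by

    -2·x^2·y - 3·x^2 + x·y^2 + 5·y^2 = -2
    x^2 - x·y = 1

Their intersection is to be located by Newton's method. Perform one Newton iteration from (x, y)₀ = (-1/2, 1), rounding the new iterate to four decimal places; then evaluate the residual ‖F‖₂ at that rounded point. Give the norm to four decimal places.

1.0606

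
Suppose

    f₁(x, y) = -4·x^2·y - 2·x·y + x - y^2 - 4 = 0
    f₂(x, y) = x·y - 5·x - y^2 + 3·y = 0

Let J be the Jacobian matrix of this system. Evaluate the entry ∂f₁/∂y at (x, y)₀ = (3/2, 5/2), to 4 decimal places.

-17.0000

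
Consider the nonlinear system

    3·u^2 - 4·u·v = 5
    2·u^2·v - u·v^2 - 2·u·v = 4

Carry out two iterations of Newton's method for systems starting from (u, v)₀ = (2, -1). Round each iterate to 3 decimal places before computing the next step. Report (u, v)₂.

(2.950, 2.722)

At (2, -1): F = (15.000, -10.000).
Jacobian J = [[6·u - 4·v, -4·u], [4·u·v - v^2 - 2·v, 2·u^2 - 2·u·v - 2·u]].
At the point, J = [[16.000, -8.000], [-7.000, 8.000]] (det J = 72.000).
Solving J·Δ = −F gives Δ = (-0.556, 0.764).
Then the next iterate is (u, v)₁ = (1.444, -0.236).
Round to (1.444, -0.236) and repeat: F = (2.61854, -4.38304), J = [[9.608, -5.776], [-0.94683, 1.96384]].
Δ = (1.506, 2.958), so (u, v)₂ = (2.950, 2.722).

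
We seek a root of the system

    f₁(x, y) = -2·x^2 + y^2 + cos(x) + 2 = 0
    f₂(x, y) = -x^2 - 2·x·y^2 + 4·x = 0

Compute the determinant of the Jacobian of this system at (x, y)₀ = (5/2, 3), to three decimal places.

J = [[-4·x - sin(x), 2·y], [-2·x - 2·y^2 + 4, -4·x·y]].
At the point, J = [[-10.59847, 6.000], [-19.000, -30.000]].
det J = 431.954.

431.954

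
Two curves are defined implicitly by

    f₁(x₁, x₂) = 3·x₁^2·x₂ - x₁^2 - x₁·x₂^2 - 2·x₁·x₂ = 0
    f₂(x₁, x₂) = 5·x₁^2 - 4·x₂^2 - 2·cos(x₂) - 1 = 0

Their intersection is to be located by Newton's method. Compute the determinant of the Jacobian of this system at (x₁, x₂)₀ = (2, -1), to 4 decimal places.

-334.7559

J = [[6·x₁·x₂ - 2·x₁ - x₂^2 - 2·x₂, 3·x₁^2 - 2·x₁·x₂ - 2·x₁], [10·x₁, -8·x₂ + 2·sin(x₂)]].
At the point, J = [[-15.0000, 12.0000], [20.0000, 6.317058]].
det J = -334.7559.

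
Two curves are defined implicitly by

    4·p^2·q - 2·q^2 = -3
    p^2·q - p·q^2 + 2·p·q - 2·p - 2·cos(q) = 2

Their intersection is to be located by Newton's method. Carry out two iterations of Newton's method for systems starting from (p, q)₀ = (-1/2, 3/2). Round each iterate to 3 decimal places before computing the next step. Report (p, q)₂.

At (-1/2, 3/2): F = (0.000, -1.14147).
Jacobian J = [[8·p·q, 4·p^2 - 4·q], [2·p·q - q^2 + 2·q - 2, p^2 - 2·p·q + 2·p + 2·sin(q)]].
At the point, J = [[-6.000, -5.000], [-2.750, 2.74499]] (det J = -30.21994).
Solving J·Δ = −F gives Δ = (-0.189, 0.227).
Then the next iterate is (p, q)₁ = (-0.689, 1.727).
Round to (-0.689, 1.727) and repeat: F = (0.31431, 0.18414), J = [[-9.51922, -5.00912], [-3.90834, 3.45218]].
Δ = (0.038, -0.010), so (p, q)₂ = (-0.651, 1.717).

(-0.651, 1.717)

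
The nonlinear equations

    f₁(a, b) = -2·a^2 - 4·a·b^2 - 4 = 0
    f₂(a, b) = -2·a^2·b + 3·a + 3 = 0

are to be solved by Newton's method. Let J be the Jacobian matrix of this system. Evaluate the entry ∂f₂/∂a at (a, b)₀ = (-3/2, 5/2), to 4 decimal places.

∂f₂/∂a = -4·a·b + 3.
At (-3/2, 5/2) this is 18.0000.

18.0000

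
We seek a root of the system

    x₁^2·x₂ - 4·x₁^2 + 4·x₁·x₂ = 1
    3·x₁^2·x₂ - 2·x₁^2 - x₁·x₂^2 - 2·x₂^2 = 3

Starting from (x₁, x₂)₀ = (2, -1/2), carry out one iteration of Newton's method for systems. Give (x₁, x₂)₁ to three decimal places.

(0.980, -0.284)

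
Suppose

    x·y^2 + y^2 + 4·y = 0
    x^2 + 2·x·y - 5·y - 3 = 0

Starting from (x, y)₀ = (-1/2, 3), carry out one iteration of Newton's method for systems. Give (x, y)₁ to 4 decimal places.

(0.0197, -0.0253)

At (-1/2, 3): F = (16.5000, -20.7500).
Jacobian J = [[y^2, 2·x·y + 2·y + 4], [2·x + 2·y, 2·x - 5]].
At the point, J = [[9.0000, 7.0000], [5.0000, -6.0000]] (det J = -89.0000).
Solving J·Δ = −F gives Δ = (0.5197, -3.0253).
Then the next iterate is (x, y)₁ = (0.0197, -0.0253).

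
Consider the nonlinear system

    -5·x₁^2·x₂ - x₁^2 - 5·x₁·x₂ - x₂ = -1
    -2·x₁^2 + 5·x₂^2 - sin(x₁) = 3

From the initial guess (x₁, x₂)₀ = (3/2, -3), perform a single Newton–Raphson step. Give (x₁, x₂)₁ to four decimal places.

(0.9431, -1.6706)

At (3/2, -3): F = (58.0000, 36.502505).
Jacobian J = [[-10·x₁·x₂ - 2·x₁ - 5·x₂, -5·x₁^2 - 5·x₁ - 1], [-4·x₁ - cos(x₁), 10·x₂]].
At the point, J = [[57.0000, -19.7500], [-6.070737, -30.0000]] (det J = -1829.897060).
Solving J·Δ = −F gives Δ = (-0.5569, 1.3294).
Then the next iterate is (x₁, x₂)₁ = (0.9431, -1.6706).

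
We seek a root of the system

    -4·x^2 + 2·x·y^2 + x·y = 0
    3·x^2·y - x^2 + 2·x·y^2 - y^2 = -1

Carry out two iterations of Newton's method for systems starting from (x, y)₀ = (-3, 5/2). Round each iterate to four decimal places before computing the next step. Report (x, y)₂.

(-1.4563, 0.0824)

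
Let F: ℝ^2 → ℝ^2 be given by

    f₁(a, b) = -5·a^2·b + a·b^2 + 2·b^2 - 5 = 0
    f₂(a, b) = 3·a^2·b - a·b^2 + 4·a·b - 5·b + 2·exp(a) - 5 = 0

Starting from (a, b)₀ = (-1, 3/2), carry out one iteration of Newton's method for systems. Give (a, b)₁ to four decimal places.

(-0.8565, -2.3873)

At (-1, 3/2): F = (-10.2500, -11.014241).
Jacobian J = [[-10·a·b + b^2, -5·a^2 + 2·a·b + 4·b], [6·a·b - b^2 + 4·b + 2·exp(a), 3·a^2 - 2·a·b + 4·a - 5]].
At the point, J = [[17.2500, -2.0000], [-4.514241, -3.0000]] (det J = -60.778482).
Solving J·Δ = −F gives Δ = (0.1435, -3.8873).
Then the next iterate is (a, b)₁ = (-0.8565, -2.3873).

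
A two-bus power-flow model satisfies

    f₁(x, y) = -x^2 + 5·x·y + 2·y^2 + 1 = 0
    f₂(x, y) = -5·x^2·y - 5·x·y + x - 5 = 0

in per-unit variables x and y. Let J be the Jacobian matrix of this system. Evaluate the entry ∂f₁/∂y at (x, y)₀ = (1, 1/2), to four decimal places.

∂f₁/∂y = 5·x + 4·y.
At (1, 1/2) this is 7.0000.

7.0000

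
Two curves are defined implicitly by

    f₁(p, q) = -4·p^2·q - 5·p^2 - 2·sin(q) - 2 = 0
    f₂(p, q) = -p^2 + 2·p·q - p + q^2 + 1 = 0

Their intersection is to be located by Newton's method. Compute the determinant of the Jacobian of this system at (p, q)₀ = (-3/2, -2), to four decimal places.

J = [[-8·p·q - 10·p, -4·p^2 - 2·cos(q)], [-2·p + 2·q - 1, 2·p + 2·q]].
At the point, J = [[-9.0000, -8.167706], [-2.0000, -7.0000]].
det J = 46.6646.

46.6646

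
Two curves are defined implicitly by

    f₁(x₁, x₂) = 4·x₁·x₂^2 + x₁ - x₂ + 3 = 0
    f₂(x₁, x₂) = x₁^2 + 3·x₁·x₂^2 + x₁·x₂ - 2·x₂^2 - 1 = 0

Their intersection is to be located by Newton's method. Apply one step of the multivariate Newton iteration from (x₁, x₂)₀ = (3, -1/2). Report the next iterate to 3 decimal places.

At (3, -1/2): F = (9.500, 8.250).
Jacobian J = [[4·x₂^2 + 1, 8·x₁·x₂ - 1], [2·x₁ + 3·x₂^2 + x₂, 6·x₁·x₂ + x₁ - 4·x₂]].
At the point, J = [[2.000, -13.000], [6.250, -4.000]] (det J = 73.250).
Solving J·Δ = −F gives Δ = (-0.945, 0.585).
Then the next iterate is (x₁, x₂)₁ = (2.055, 0.085).

(2.055, 0.085)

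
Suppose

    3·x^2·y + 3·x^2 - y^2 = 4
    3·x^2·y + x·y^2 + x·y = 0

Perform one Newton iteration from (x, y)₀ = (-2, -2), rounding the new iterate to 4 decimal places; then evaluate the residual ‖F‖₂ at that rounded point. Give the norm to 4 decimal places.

At (-2, -2): F = (-20.0000, -28.0000).
Jacobian J = [[6·x·y + 6·x, 3·x^2 - 2·y], [6·x·y + y^2 + y, 3·x^2 + 2·x·y + x]].
At the point, J = [[12.0000, 16.0000], [26.0000, 18.0000]] (det J = -200.0000).
Solving J·Δ = −F gives Δ = (0.4400, 0.9200).
Then the next iterate is (x, y)₁ = (-1.5600, -1.0800).
Re-evaluating at (-1.5600, -1.0800): F = (-5.750464, -8.019648), so ‖F‖₂ = 9.8683.

9.8683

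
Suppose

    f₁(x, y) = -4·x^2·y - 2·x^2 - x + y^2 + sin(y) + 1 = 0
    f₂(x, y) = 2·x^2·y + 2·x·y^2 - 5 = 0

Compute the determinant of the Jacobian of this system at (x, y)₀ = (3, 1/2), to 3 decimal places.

-378.204

J = [[-8·x·y - 4·x - 1, -4·x^2 + 2·y + cos(y)], [4·x·y + 2·y^2, 2·x^2 + 4·x·y]].
At the point, J = [[-25.000, -34.12242], [6.500, 24.000]].
det J = -378.204.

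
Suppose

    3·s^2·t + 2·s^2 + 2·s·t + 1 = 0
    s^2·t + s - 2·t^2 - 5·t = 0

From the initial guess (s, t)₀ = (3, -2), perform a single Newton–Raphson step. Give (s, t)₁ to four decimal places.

(8.0000, 3.6667)

At (3, -2): F = (-47.0000, -13.0000).
Jacobian J = [[6·s·t + 4·s + 2·t, 3·s^2 + 2·s], [2·s·t + 1, s^2 - 4·t - 5]].
At the point, J = [[-28.0000, 33.0000], [-11.0000, 12.0000]] (det J = 27.0000).
Solving J·Δ = −F gives Δ = (5.0000, 5.6667).
Then the next iterate is (s, t)₁ = (8.0000, 3.6667).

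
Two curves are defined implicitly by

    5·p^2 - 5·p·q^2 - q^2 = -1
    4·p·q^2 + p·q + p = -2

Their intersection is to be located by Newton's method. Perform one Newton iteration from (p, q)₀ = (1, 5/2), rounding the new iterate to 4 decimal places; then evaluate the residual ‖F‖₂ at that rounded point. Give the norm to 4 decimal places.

12.1248

At (1, 5/2): F = (-31.5000, 30.5000).
Jacobian J = [[10·p - 5·q^2, -10·p·q - 2·q], [4·q^2 + q + 1, 8·p·q + p]].
At the point, J = [[-21.2500, -30.0000], [28.5000, 21.0000]] (det J = 408.7500).
Solving J·Δ = −F gives Δ = (-0.6202, -0.6107).
Then the next iterate is (p, q)₁ = (0.3798, 1.8893).
Re-evaluating at (0.3798, 1.8893): F = (-8.626608, 8.520071), so ‖F‖₂ = 12.1248.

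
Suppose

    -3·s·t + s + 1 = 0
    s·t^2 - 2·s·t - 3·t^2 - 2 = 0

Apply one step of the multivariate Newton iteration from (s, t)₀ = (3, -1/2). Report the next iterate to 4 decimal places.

(-8.2000, -2.6667)

At (3, -1/2): F = (8.5000, 1.0000).
Jacobian J = [[-3·t + 1, -3·s], [t^2 - 2·t, 2·s·t - 2·s - 6·t]].
At the point, J = [[2.5000, -9.0000], [1.2500, -6.0000]] (det J = -3.7500).
Solving J·Δ = −F gives Δ = (-11.2000, -2.1667).
Then the next iterate is (s, t)₁ = (-8.2000, -2.6667).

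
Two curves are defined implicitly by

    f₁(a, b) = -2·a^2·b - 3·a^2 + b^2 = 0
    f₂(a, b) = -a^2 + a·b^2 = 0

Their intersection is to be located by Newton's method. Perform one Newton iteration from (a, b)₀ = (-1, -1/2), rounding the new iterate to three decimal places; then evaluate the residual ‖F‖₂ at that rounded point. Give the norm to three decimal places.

At (-1, -1/2): F = (-1.750, -1.250).
Jacobian J = [[-4·a·b - 6·a, -2·a^2 + 2·b], [-2·a + b^2, 2·a·b]].
At the point, J = [[4.000, -3.000], [2.250, 1.000]] (det J = 10.750).
Solving J·Δ = −F gives Δ = (0.512, 0.099).
Then the next iterate is (a, b)₁ = (-0.488, -0.401).
Re-evaluating at (-0.488, -0.401): F = (-0.36264, -0.31661), so ‖F‖₂ = 0.481.

0.481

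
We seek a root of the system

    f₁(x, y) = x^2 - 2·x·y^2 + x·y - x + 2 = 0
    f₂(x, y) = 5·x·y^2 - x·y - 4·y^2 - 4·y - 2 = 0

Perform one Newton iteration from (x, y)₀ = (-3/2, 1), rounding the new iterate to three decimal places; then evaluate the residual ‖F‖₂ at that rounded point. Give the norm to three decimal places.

6.305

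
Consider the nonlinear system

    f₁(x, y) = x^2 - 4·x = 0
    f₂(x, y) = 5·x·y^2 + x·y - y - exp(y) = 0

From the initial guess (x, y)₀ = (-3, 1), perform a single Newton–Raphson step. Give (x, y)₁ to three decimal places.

(-0.900, 0.752)

At (-3, 1): F = (21.000, -21.71828).
Jacobian J = [[2·x - 4, 0], [5·y^2 + y, 10·x·y + x - exp(y) - 1]].
At the point, J = [[-10.000, 0.000], [6.000, -36.71828]] (det J = 367.18282).
Solving J·Δ = −F gives Δ = (2.100, -0.248).
Then the next iterate is (x, y)₁ = (-0.900, 0.752).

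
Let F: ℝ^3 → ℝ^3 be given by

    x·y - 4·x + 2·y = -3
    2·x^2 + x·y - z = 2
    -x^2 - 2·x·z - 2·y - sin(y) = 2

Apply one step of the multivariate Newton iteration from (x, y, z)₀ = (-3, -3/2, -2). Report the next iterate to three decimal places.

(2.463, -15.045, -12.612)

At (-3, -3/2, -2): F = (16.500, 22.500, -19.00251).
Jacobian J = [[y - 4, x + 2, 0], [4·x + y, x, -1], [-2·x - 2·z, -cos(y) - 2, -2·x]].
At the point, J = [[-5.500, -1.000, 0.000], [-13.500, -3.000, -1.000], [10.000, -2.07074, 6.000]] (det J = 39.38905).
Solving J·Δ = −F gives Δ = (5.463, -13.545, -10.612).
Then the next iterate is (x, y, z)₁ = (2.463, -15.045, -12.612).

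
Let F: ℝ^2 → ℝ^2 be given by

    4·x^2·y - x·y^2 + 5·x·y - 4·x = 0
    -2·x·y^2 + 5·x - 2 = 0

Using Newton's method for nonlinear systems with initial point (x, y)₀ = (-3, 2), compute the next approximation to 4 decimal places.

(-1.6537, 1.8766)

At (-3, 2): F = (66.0000, 7.0000).
Jacobian J = [[8·x·y - y^2 + 5·y - 4, 4·x^2 - 2·x·y + 5·x], [-2·y^2 + 5, -4·x·y]].
At the point, J = [[-46.0000, 33.0000], [-3.0000, 24.0000]] (det J = -1005.0000).
Solving J·Δ = −F gives Δ = (1.3463, -0.1234).
Then the next iterate is (x, y)₁ = (-1.6537, 1.8766).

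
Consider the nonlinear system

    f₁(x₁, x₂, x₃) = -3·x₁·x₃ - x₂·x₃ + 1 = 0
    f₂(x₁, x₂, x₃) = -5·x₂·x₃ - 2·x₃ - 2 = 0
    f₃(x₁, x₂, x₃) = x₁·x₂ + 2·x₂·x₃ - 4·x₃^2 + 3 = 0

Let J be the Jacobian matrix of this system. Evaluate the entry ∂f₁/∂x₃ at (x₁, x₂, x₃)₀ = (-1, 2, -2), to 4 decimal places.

1.0000

∂f₁/∂x₃ = -3·x₁ - x₂.
At (-1, 2, -2) this is 1.0000.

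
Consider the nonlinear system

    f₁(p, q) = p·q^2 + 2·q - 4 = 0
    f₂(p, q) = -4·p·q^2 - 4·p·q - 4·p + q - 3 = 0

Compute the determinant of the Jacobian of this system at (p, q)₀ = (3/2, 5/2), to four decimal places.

151.7500

J = [[q^2, 2·p·q + 2], [-4·q^2 - 4·q - 4, -8·p·q - 4·p + 1]].
At the point, J = [[6.2500, 9.5000], [-39.0000, -35.0000]].
det J = 151.7500.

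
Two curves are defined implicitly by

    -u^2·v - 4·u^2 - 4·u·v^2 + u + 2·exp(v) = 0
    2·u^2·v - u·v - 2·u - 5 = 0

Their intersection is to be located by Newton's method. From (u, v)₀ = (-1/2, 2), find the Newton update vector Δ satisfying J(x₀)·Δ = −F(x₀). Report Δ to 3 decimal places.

(-0.384, -1.076)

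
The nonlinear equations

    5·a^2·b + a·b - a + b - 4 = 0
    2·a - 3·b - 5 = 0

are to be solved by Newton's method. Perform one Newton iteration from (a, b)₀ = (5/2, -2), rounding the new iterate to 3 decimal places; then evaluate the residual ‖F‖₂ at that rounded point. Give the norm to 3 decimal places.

10.533

At (5/2, -2): F = (-76.000, 6.000).
Jacobian J = [[10·a·b + b - 1, 5·a^2 + a + 1], [2, -3]].
At the point, J = [[-53.000, 34.750], [2.000, -3.000]] (det J = 89.500).
Solving J·Δ = −F gives Δ = (-0.218, 1.855).
Then the next iterate is (a, b)₁ = (2.282, -0.145).
Re-evaluating at (2.282, -0.145): F = (-10.53334, -0.001), so ‖F‖₂ = 10.533.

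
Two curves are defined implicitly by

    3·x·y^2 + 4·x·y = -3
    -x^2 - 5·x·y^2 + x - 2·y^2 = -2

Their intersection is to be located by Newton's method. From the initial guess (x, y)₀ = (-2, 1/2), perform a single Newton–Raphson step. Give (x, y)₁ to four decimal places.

At (-2, 1/2): F = (-2.5000, -2.0000).
Jacobian J = [[3·y^2 + 4·y, 6·x·y + 4·x], [-2·x - 5·y^2 + 1, -10·x·y - 4·y]].
At the point, J = [[2.7500, -14.0000], [3.7500, 8.0000]] (det J = 74.5000).
Solving J·Δ = −F gives Δ = (0.6443, -0.0520).
Then the next iterate is (x, y)₁ = (-1.3557, 0.4480).

(-1.3557, 0.4480)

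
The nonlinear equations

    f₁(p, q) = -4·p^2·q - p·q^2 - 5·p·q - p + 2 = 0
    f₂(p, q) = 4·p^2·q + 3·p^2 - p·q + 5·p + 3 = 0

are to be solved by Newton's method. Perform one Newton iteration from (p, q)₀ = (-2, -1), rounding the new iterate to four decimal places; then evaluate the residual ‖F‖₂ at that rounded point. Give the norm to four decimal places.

At (-2, -1): F = (12.0000, -13.0000).
Jacobian J = [[-8·p·q - q^2 - 5·q - 1, -4·p^2 - 2·p·q - 5·p], [8·p·q + 6·p - q + 5, 4·p^2 - p]].
At the point, J = [[-13.0000, -10.0000], [10.0000, 18.0000]] (det J = -134.0000).
Solving J·Δ = −F gives Δ = (0.6418, 0.3657).
Then the next iterate is (p, q)₁ = (-1.3582, -0.6343).
Re-evaluating at (-1.3582, -0.6343): F = (4.277513, -3.798776), so ‖F‖₂ = 5.7208.

5.7208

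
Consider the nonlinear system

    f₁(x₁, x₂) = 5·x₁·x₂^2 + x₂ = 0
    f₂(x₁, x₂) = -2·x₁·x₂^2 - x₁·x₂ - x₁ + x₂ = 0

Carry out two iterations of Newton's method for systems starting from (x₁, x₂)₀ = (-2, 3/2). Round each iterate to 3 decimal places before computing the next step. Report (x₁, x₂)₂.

(1.085, 1.615)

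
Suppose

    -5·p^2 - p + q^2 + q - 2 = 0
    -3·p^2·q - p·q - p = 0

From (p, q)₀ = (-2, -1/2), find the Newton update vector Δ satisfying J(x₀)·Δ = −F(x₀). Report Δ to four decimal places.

(1.0658, 0.0072)

At (-2, -1/2): F = (-20.2500, 7.0000).
Jacobian J = [[-10·p - 1, 2·q + 1], [-6·p·q - q - 1, -3·p^2 - p]].
At the point, J = [[19.0000, 0.0000], [-6.5000, -10.0000]] (det J = -190.0000).
Solving J·Δ = −F gives Δ = (1.0658, 0.0072).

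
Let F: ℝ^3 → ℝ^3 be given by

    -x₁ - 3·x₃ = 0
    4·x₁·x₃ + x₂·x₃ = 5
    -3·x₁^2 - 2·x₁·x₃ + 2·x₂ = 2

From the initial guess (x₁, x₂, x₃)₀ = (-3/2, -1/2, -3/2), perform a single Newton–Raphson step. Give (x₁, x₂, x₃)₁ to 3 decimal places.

(1.769, -14.354, -0.590)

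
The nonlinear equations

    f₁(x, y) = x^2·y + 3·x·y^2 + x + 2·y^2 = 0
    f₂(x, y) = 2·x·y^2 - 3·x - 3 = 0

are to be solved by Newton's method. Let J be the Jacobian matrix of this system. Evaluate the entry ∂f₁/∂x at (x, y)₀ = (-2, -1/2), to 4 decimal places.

∂f₁/∂x = 2·x·y + 3·y^2 + 1.
At (-2, -1/2) this is 3.7500.

3.7500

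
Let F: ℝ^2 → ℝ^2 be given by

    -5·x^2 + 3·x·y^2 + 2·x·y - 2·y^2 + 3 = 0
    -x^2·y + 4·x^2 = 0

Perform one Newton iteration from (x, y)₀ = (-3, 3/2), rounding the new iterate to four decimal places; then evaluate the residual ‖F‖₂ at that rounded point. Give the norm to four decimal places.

At (-3, 3/2): F = (-75.7500, 22.5000).
Jacobian J = [[-10·x + 3·y^2 + 2·y, 6·x·y + 2·x - 4·y], [-2·x·y + 8·x, -x^2]].
At the point, J = [[39.7500, -39.0000], [-15.0000, -9.0000]] (det J = -942.7500).
Solving J·Δ = −F gives Δ = (1.6539, -0.2566).
Then the next iterate is (x, y)₁ = (-1.3461, 1.2434).
Re-evaluating at (-1.3461, 1.2434): F = (-18.742882, 4.994918), so ‖F‖₂ = 19.3970.

19.3970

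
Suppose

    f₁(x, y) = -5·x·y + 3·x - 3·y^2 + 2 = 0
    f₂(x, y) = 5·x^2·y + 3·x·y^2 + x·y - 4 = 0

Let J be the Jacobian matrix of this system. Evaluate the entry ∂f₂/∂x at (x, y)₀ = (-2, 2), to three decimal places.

-26.000

∂f₂/∂x = 10·x·y + 3·y^2 + y.
At (-2, 2) this is -26.000.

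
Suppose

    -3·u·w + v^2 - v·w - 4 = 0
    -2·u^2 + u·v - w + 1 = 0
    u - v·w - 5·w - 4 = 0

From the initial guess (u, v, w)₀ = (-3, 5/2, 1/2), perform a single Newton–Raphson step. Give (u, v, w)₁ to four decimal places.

(-1.1078, 3.7332, -0.7633)

At (-3, 5/2, 1/2): F = (5.5000, -25.0000, -10.7500).
Jacobian J = [[-3·w, 2·v - w, -3·u - v], [-4·u + v, u, -1], [1, -w, -v - 5]].
At the point, J = [[-1.5000, 4.5000, 6.5000], [14.5000, -3.0000, -1.0000], [1.0000, -0.5000, -7.5000]] (det J = 424.2500).
Solving J·Δ = −F gives Δ = (1.8922, 1.2332, -1.2633).
Then the next iterate is (u, v, w)₁ = (-1.1078, 3.7332, -0.7633).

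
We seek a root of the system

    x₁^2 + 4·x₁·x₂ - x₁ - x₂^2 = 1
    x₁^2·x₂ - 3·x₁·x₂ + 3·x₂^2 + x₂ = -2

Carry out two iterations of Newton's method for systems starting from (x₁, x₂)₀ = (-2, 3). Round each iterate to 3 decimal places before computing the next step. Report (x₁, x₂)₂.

At (-2, 3): F = (-28.000, 62.000).
Jacobian J = [[2·x₁ + 4·x₂ - 1, 4·x₁ - 2·x₂], [2·x₁·x₂ - 3·x₂, x₁^2 - 3·x₁ + 6·x₂ + 1]].
At the point, J = [[7.000, -14.000], [-21.000, 29.000]] (det J = -91.000).
Solving J·Δ = −F gives Δ = (0.615, -1.692).
Then the next iterate is (x₁, x₂)₁ = (-1.385, 1.308).
Round to (-1.385, 1.308) and repeat: F = (-6.65396, 16.38437), J = [[1.462, -8.156], [-7.54716, 14.92123]].
Δ = (0.864, -0.661), so (x₁, x₂)₂ = (-0.521, 0.647).

(-0.521, 0.647)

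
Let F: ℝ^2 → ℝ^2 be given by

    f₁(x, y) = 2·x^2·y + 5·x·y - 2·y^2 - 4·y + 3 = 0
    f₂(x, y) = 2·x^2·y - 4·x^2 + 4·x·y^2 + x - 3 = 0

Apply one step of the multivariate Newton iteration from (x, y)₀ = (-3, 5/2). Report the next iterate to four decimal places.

At (-3, 5/2): F = (-12.0000, -72.0000).
Jacobian J = [[4·x·y + 5·y, 2·x^2 + 5·x - 4·y - 4], [4·x·y - 8·x + 4·y^2 + 1, 2·x^2 + 8·x·y]].
At the point, J = [[-17.5000, -11.0000], [20.0000, -42.0000]] (det J = 955.0000).
Solving J·Δ = −F gives Δ = (0.3016, -1.5707).
Then the next iterate is (x, y)₁ = (-2.6984, 0.9293).

(-2.6984, 0.9293)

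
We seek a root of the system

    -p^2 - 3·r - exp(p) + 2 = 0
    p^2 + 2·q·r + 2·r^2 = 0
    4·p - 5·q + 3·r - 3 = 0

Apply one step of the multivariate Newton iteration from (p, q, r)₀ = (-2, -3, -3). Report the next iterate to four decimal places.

(-2.0935, -2.7742, -0.8323)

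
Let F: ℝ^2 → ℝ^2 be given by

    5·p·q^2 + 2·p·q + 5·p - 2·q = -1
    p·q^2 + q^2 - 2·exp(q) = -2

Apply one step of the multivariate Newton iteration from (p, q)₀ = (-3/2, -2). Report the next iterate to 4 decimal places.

(-2.1133, -0.4248)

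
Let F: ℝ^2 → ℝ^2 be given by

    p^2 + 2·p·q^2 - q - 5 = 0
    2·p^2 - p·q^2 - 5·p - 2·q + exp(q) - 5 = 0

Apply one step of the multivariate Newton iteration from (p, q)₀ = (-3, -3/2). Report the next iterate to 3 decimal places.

At (-3, -3/2): F = (-8.000, 37.97313).
Jacobian J = [[2·p + 2·q^2, 4·p·q - 1], [4·p - q^2 - 5, -2·p·q + exp(q) - 2]].
At the point, J = [[-1.500, 17.000], [-19.250, -10.77687]] (det J = 343.41530).
Solving J·Δ = −F gives Δ = (1.629, 0.614).
Then the next iterate is (p, q)₁ = (-1.371, -0.886).

(-1.371, -0.886)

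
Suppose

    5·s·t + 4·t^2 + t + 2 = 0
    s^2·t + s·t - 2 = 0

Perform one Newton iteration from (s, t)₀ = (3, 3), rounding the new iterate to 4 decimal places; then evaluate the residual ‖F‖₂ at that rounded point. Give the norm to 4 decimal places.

21.5048

At (3, 3): F = (86.0000, 34.0000).
Jacobian J = [[5·t, 5·s + 8·t + 1], [2·s·t + t, s^2 + s]].
At the point, J = [[15.0000, 40.0000], [21.0000, 12.0000]] (det J = -660.0000).
Solving J·Δ = −F gives Δ = (-0.4970, -1.9636).
Then the next iterate is (s, t)₁ = (2.5030, 1.0364).
Re-evaluating at (2.5030, 1.0364): F = (20.303446, 7.087165), so ‖F‖₂ = 21.5048.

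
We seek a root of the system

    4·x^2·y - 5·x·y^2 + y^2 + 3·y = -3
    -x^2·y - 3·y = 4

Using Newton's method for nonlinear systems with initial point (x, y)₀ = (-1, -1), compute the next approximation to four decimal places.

At (-1, -1): F = (2.0000, 0.0000).
Jacobian J = [[8·x·y - 5·y^2, 4·x^2 - 10·x·y + 2·y + 3], [-2·x·y, -x^2 - 3]].
At the point, J = [[3.0000, -5.0000], [-2.0000, -4.0000]] (det J = -22.0000).
Solving J·Δ = −F gives Δ = (-0.3636, 0.1818).
Then the next iterate is (x, y)₁ = (-1.3636, -0.8182).

(-1.3636, -0.8182)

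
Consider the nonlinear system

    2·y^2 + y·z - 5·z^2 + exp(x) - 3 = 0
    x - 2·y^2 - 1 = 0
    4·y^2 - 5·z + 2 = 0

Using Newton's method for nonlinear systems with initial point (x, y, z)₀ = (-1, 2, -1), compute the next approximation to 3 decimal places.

(-0.473, 0.816, -0.189)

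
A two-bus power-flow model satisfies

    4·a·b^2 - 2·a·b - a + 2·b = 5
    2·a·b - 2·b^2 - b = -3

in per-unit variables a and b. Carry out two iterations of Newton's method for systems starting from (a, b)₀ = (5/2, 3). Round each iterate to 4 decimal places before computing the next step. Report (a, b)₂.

(1.1858, 1.5950)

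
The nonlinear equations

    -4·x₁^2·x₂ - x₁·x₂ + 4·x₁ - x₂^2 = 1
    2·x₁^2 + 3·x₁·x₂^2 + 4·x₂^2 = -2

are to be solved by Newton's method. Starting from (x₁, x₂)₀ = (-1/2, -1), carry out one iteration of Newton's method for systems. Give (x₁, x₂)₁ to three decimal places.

(1.038, 0.308)

At (-1/2, -1): F = (-3.500, 5.000).
Jacobian J = [[-8·x₁·x₂ - x₂ + 4, -4·x₁^2 - x₁ - 2·x₂], [4·x₁ + 3·x₂^2, 6·x₁·x₂ + 8·x₂]].
At the point, J = [[1.000, 1.500], [1.000, -5.000]] (det J = -6.500).
Solving J·Δ = −F gives Δ = (1.538, 1.308).
Then the next iterate is (x₁, x₂)₁ = (1.038, 0.308).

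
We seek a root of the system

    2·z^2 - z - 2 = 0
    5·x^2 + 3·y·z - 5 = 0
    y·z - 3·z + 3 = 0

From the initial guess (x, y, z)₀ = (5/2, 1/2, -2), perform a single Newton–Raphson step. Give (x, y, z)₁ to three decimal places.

(2.210, 3.389, -1.111)

At (5/2, 1/2, -2): F = (8.000, 23.250, 8.000).
Jacobian J = [[0, 0, 4·z - 1], [10·x, 3·z, 3·y], [0, z, y - 3]].
At the point, J = [[0.000, 0.000, -9.000], [25.000, -6.000, 1.500], [0.000, -2.000, -2.500]] (det J = 450.000).
Solving J·Δ = −F gives Δ = (-0.290, 2.889, 0.889).
Then the next iterate is (x, y, z)₁ = (2.210, 3.389, -1.111).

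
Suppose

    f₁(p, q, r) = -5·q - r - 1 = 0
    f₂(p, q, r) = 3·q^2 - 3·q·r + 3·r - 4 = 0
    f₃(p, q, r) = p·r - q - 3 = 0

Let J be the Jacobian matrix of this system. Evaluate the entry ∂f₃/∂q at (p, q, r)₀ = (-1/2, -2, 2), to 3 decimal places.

∂f₃/∂q = -1.
At (-1/2, -2, 2) this is -1.000.

-1.000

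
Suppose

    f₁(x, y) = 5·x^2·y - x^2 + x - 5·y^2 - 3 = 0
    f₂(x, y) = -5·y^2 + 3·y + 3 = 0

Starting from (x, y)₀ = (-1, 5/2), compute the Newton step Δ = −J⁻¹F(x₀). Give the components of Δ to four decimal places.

(-0.2221, -0.9432)

At (-1, 5/2): F = (-23.7500, -20.7500).
Jacobian J = [[10·x·y - 2·x + 1, 5·x^2 - 10·y], [0, -10·y + 3]].
At the point, J = [[-22.0000, -20.0000], [0.0000, -22.0000]] (det J = 484.0000).
Solving J·Δ = −F gives Δ = (-0.2221, -0.9432).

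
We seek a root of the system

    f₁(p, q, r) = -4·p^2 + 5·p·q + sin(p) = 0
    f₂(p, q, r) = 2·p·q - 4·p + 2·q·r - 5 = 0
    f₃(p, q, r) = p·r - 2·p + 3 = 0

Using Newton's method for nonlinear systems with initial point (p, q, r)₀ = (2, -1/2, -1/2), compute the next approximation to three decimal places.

(-14.470, -29.646, -20.087)

At (2, -1/2, -1/2): F = (-20.09070, -14.500, -2.000).
Jacobian J = [[-8·p + 5·q + cos(p), 5·p, 0], [2·q - 4, 2·p + 2·r, 2·q], [r - 2, 0, p]].
At the point, J = [[-18.91615, 10.000, 0.000], [-5.000, 3.000, -1.000], [-2.500, 0.000, 2.000]] (det J = 11.50312).
Solving J·Δ = −F gives Δ = (-16.470, -29.146, -19.587).
Then the next iterate is (p, q, r)₁ = (-14.470, -29.646, -20.087).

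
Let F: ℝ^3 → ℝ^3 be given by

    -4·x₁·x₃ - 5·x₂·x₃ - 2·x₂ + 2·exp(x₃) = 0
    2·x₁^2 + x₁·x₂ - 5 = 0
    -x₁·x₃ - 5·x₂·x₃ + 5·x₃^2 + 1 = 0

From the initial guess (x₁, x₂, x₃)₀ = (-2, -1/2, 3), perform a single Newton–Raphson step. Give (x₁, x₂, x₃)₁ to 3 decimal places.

(-2.161, 2.183, 2.428)

At (-2, -1/2, 3): F = (72.67107, 4.000, 59.500).
Jacobian J = [[-4·x₃, -5·x₃ - 2, -4·x₁ - 5·x₂ + 2·exp(x₃)], [4·x₁ + x₂, x₁, 0], [-x₃, -5·x₃, -x₁ - 5·x₂ + 10·x₃]].
At the point, J = [[-12.000, -17.000, 50.67107], [-8.500, -2.000, 0.000], [-3.000, -15.000, 34.500]] (det J = 1999.28547).
Solving J·Δ = −F gives Δ = (-0.161, 2.683, -0.572).
Then the next iterate is (x₁, x₂, x₃)₁ = (-2.161, 2.183, 2.428).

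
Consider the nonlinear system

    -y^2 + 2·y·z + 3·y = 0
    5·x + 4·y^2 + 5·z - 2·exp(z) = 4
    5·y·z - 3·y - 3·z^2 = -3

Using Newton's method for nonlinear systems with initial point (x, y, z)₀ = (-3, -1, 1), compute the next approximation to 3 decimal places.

At (-3, -1, 1): F = (-6.000, -15.43656, -2.000).
Jacobian J = [[0, -2·y + 2·z + 3, 2·y], [5, 8·y, -2·exp(z) + 5], [0, 5·z - 3, 5·y - 6·z]].
At the point, J = [[0.000, 7.000, -2.000], [5.000, -8.000, -0.43656], [0.000, 2.000, -11.000]] (det J = 365.000).
Solving J·Δ = −F gives Δ = (4.444, 0.849, -0.027).
Then the next iterate is (x, y, z)₁ = (1.444, -0.151, 0.973).

(1.444, -0.151, 0.973)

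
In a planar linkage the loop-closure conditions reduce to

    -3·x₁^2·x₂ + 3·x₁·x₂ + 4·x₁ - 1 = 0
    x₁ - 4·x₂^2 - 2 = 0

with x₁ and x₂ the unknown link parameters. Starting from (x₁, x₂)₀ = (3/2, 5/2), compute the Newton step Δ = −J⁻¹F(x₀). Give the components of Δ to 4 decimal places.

(0.2019, -1.2649)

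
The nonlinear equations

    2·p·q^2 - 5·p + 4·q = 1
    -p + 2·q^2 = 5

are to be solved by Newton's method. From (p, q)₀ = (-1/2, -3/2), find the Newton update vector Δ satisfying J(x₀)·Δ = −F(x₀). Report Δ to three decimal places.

At (-1/2, -3/2): F = (-6.750, 0.000).
Jacobian J = [[2·q^2 - 5, 4·p·q + 4], [-1, 4·q]].
At the point, J = [[-0.500, 7.000], [-1.000, -6.000]] (det J = 10.000).
Solving J·Δ = −F gives Δ = (-4.050, 0.675).

(-4.050, 0.675)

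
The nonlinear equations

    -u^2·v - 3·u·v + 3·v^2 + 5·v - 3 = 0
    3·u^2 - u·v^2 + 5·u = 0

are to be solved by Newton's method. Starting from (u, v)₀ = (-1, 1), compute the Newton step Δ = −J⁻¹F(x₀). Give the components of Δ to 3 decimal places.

(-1.125, -0.625)

At (-1, 1): F = (7.000, -1.000).
Jacobian J = [[-2·u·v - 3·v, -u^2 - 3·u + 6·v + 5], [6·u - v^2 + 5, -2·u·v]].
At the point, J = [[-1.000, 13.000], [-2.000, 2.000]] (det J = 24.000).
Solving J·Δ = −F gives Δ = (-1.125, -0.625).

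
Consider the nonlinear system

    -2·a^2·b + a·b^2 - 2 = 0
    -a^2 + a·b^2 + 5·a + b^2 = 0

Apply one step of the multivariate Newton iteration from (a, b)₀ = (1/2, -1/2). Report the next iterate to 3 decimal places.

At (1/2, -1/2): F = (-1.625, 2.625).
Jacobian J = [[-4·a·b + b^2, -2·a^2 + 2·a·b], [-2·a + b^2 + 5, 2·a·b + 2·b]].
At the point, J = [[1.250, -1.000], [4.250, -1.500]] (det J = 2.375).
Solving J·Δ = −F gives Δ = (-2.132, -4.289).
Then the next iterate is (a, b)₁ = (-1.632, -4.789).

(-1.632, -4.789)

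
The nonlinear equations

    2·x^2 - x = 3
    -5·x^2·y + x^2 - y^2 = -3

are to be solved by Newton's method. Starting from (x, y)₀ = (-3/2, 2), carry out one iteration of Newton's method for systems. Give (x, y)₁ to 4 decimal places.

(-1.0714, 1.3653)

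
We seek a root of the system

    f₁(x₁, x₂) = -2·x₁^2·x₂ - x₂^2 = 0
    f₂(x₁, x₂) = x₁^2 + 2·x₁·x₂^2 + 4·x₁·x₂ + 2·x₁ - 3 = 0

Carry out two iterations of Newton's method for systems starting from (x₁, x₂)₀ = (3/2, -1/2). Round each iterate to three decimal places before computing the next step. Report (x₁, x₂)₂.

(1.043, -0.045)

At (3/2, -1/2): F = (2.000, 0.000).
Jacobian J = [[-4·x₁·x₂, -2·x₁^2 - 2·x₂], [2·x₁ + 2·x₂^2 + 4·x₂ + 2, 4·x₁·x₂ + 4·x₁]].
At the point, J = [[3.000, -3.500], [3.500, 3.000]] (det J = 21.250).
Solving J·Δ = −F gives Δ = (-0.282, 0.329).
Then the next iterate is (x₁, x₂)₁ = (1.218, -0.171).
Round to (1.218, -0.171) and repeat: F = (0.47812, 0.15764), J = [[0.83311, -2.62505], [3.81048, 4.03889]].
Δ = (-0.175, 0.126), so (x₁, x₂)₂ = (1.043, -0.045).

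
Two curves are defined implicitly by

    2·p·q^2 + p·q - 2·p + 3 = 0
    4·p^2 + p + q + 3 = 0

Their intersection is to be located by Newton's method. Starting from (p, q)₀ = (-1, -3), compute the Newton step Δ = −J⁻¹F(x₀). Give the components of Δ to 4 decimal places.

(0.4778, 0.3444)

At (-1, -3): F = (-10.0000, 3.0000).
Jacobian J = [[2·q^2 + q - 2, 4·p·q + p], [8·p + 1, 1]].
At the point, J = [[13.0000, 11.0000], [-7.0000, 1.0000]] (det J = 90.0000).
Solving J·Δ = −F gives Δ = (0.4778, 0.3444).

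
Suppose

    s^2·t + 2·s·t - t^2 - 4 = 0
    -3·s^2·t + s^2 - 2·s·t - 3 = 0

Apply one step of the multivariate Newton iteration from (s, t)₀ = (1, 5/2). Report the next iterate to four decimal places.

(0.8227, 0.2384)

At (1, 5/2): F = (-2.7500, -14.5000).
Jacobian J = [[2·s·t + 2·t, s^2 + 2·s - 2·t], [-6·s·t + 2·s - 2·t, -3·s^2 - 2·s]].
At the point, J = [[10.0000, -2.0000], [-18.0000, -5.0000]] (det J = -86.0000).
Solving J·Δ = −F gives Δ = (-0.1773, -2.2616).
Then the next iterate is (s, t)₁ = (0.8227, 0.2384).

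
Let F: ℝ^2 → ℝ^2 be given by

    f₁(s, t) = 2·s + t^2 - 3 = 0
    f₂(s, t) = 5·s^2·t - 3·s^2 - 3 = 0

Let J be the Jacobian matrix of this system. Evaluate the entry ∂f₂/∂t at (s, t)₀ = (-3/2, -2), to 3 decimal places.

∂f₂/∂t = 5·s^2.
At (-3/2, -2) this is 11.250.

11.250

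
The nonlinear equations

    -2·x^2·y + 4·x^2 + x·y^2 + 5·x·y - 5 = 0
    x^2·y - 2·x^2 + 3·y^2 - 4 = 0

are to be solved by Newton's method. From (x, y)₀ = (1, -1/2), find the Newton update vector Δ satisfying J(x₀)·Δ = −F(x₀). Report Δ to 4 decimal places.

At (1, -1/2): F = (-2.2500, -5.7500).
Jacobian J = [[-4·x·y + 8·x + y^2 + 5·y, -2·x^2 + 2·x·y + 5·x], [2·x·y - 4·x, x^2 + 6·y]].
At the point, J = [[7.7500, 2.0000], [-5.0000, -2.0000]] (det J = -5.5000).
Solving J·Δ = −F gives Δ = (2.9091, -10.1477).

(2.9091, -10.1477)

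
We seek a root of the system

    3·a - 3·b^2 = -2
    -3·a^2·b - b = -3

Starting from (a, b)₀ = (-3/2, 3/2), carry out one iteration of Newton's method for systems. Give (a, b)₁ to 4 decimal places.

At (-3/2, 3/2): F = (-9.2500, -8.6250).
Jacobian J = [[3, -6·b], [-6·a·b, -3·a^2 - 1]].
At the point, J = [[3.0000, -9.0000], [13.5000, -7.7500]] (det J = 98.2500).
Solving J·Δ = −F gives Δ = (0.0604, -1.0076).
Then the next iterate is (a, b)₁ = (-1.4396, 0.4924).

(-1.4396, 0.4924)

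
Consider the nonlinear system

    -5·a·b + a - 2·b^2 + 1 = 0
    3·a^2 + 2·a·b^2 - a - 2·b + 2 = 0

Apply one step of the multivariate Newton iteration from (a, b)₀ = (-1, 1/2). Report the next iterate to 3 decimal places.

(-0.157, 0.255)

At (-1, 1/2): F = (2.000, 4.500).
Jacobian J = [[-5·b + 1, -5·a - 4·b], [6·a + 2·b^2 - 1, 4·a·b - 2]].
At the point, J = [[-1.500, 3.000], [-6.500, -4.000]] (det J = 25.500).
Solving J·Δ = −F gives Δ = (0.843, -0.245).
Then the next iterate is (a, b)₁ = (-0.157, 0.255).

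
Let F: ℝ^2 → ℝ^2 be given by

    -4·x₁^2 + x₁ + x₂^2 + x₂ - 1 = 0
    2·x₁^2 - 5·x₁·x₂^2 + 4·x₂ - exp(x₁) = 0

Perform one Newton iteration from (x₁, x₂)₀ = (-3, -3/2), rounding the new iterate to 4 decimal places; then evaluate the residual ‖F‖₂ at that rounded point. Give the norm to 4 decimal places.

At (-3, -3/2): F = (-39.2500, 45.700213).
Jacobian J = [[-8·x₁ + 1, 2·x₂ + 1], [4·x₁ - 5·x₂^2 - exp(x₁), -10·x₁·x₂ + 4]].
At the point, J = [[25.0000, -2.0000], [-23.299787, -41.0000]] (det J = -1071.599574).
Solving J·Δ = −F gives Δ = (1.5870, 0.2128).
Then the next iterate is (x₁, x₂)₁ = (-1.4130, -1.2872).
Re-evaluating at (-1.4130, -1.2872): F = (-10.029592, 10.306810), so ‖F‖₂ = 14.3813.

14.3813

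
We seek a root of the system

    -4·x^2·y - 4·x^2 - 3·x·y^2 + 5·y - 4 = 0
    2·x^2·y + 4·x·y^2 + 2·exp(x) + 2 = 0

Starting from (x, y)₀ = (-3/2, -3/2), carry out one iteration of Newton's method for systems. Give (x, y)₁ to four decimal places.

At (-3/2, -3/2): F = (3.1250, -17.803740).
Jacobian J = [[-8·x·y - 8·x - 3·y^2, -4·x^2 - 6·x·y + 5], [4·x·y + 4·y^2 + 2·exp(x), 2·x^2 + 8·x·y]].
At the point, J = [[-12.7500, -17.5000], [18.446260, 22.5000]] (det J = 35.934556).
Solving J·Δ = −F gives Δ = (6.7137, -4.7128).
Then the next iterate is (x, y)₁ = (5.2137, -6.2128).

(5.2137, -6.2128)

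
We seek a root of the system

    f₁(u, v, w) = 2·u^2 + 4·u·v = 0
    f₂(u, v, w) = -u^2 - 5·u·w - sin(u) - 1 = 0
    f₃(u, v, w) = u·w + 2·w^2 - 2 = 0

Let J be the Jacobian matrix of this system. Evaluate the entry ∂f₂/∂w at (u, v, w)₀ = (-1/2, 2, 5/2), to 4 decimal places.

∂f₂/∂w = -5·u.
At (-1/2, 2, 5/2) this is 2.5000.

2.5000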